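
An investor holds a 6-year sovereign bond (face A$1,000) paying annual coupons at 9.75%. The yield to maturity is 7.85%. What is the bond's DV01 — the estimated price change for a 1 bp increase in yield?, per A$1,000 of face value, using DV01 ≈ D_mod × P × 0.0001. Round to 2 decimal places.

Periodic yield y = 0.0785.
  t   CF        PV=CF/(1+0.0785)^t    t·PV
  1        97.50        90.4033        90.4033
  2        97.50        83.8232       167.6464
  3        97.50        77.7220       233.1661
  4        97.50        72.0649       288.2598
  5        97.50        66.8196       334.0980
  6     1,097.50       697.4027     4,184.4163
  Σ                  1,088.2358     5,297.9899
P = 1,088.2358; D_Mac = 4.86842 yrs; D_mod = 4.51407 yrs.
DV01 ≈ 4.51407 × 1,088.2358 × 0.0001 = 0.491237.

A$0.49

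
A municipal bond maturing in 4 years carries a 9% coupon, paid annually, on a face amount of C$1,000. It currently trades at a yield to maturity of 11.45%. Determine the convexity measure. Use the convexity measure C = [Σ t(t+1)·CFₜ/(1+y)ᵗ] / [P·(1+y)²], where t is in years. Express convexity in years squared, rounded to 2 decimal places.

13.50

With y = 0.1145:
  t   CF        PV=CF/(1+0.1145)^t    t·PV        t(t+1)·PV
  1        90.00        80.7537        80.7537         161.5074
  2        90.00        72.4573       144.9147         434.7440
  3        90.00        65.0133       195.0399         780.1597
  4     1,090.00       706.4903     2,825.9612      14,129.8061
  Σ                    924.7147     3,246.6695      15,506.2173
P = 924.7147.
Convexity = Σ t(t+1)·PV / [P·(1+y)²] = 15,506.2173 / (924.7147 × 1.242110) = 13.50013.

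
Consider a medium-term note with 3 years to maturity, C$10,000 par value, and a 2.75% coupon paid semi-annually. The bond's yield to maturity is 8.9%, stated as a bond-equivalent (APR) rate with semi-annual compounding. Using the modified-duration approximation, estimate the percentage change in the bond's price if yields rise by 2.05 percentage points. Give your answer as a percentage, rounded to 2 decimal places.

-5.67%

Periodic yield y = 0.0445. Modified duration first:
  t   CF        PV=CF/(1+0.0445)^t    t·PV
  1       137.50       131.6419       131.6419
  2       137.50       126.0334       252.0669
  3       137.50       120.6639       361.9917
  4       137.50       115.5231       462.0925
  5       137.50       110.6014       553.0068
  6    10,137.50     7,806.9285    46,841.5709
  Σ                  8,411.3923    48,602.3708
P = 8,411.3923; D_Mac = 5.77816 half-year periods = 2.88908 yrs; D_mod = 2.88908/(1+0.0445) = 2.76599 yrs.
ΔP/P ≈ -D_mod · Δy = -2.76599 × (+0.0205) = -0.056703 = -5.6703%.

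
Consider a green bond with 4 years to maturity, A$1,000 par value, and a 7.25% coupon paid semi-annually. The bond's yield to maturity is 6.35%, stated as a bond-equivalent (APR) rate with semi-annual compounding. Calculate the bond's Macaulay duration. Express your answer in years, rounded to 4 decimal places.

Periodic yield y = 0.03175. Discount each cash flow and weight by its period:
  t   CF        PV=CF/(1+0.03175)^t    t·PV
  1        36.25        35.1345        35.1345
  2        36.25        34.0533        68.1066
  3        36.25        33.0054        99.0161
  4        36.25        31.9897       127.9588
  5        36.25        31.0053       155.0264
  6        36.25        30.0512       180.3069
  7        36.25        29.1264       203.8847
  8     1,036.25       806.9911     6,455.9285
  Σ                  1,031.3567     7,325.3625
Price P = Σ PV = 1,031.3567.
Macaulay duration = Σ(t·PV) / P = 7,325.3625 / 1,031.3567 = 7.10265 half-year periods.
In years: 7.10265 / 2 = 3.55132 years.

3.5513 years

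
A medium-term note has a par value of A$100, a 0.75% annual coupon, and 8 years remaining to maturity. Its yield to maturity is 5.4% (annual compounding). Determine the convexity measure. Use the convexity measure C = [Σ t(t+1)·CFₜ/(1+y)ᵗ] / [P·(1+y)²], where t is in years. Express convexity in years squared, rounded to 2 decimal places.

62.08

With y = 0.054:
  t   CF        PV=CF/(1+0.054)^t    t·PV        t(t+1)·PV
  1         0.75         0.7116         0.7116           1.4231
  2         0.75         0.6751         1.3502           4.0507
  3         0.75         0.6405         1.9216           7.6864
  4         0.75         0.6077         2.4309          12.1543
  5         0.75         0.5766         2.8829          17.2973
  6         0.75         0.5470         3.2822          22.9756
  7         0.75         0.5190         3.6331          29.0646
  8       100.75        66.1485       529.1882       4,762.6938
  Σ                     70.4261       545.4007       4,857.3459
P = 70.4261.
Convexity = Σ t(t+1)·PV / [P·(1+y)²] = 4,857.3459 / (70.4261 × 1.110916) = 62.08465.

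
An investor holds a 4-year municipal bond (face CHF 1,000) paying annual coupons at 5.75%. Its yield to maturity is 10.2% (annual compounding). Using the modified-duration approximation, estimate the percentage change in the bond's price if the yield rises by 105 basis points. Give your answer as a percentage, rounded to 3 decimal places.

-3.485%

Periodic yield y = 0.102. Modified duration first:
  t   CF        PV=CF/(1+0.102)^t    t·PV
  1        57.50        52.1779        52.1779
  2        57.50        47.3483        94.6967
  3        57.50        42.9658       128.8974
  4     1,057.50       717.0575     2,868.2301
  Σ                    859.5495     3,144.0021
P = 859.5495; D_Mac = 3.65773 yrs; D_mod = 3.65773/(1+0.102) = 3.31918 yrs.
ΔP/P ≈ -D_mod · Δy = -3.31918 × (+0.0105) = -0.034851 = -3.4851%.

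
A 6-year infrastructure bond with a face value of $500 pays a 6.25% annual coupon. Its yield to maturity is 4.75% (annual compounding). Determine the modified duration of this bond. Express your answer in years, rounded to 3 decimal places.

4.981 years

Periodic yield y = 0.0475. First find Macaulay duration:
  t   CF        PV=CF/(1+0.0475)^t    t·PV
  1        31.25        29.8329        29.8329
  2        31.25        28.4801        56.9603
  3        31.25        27.1887        81.5660
  4        31.25        25.9558       103.8231
  5        31.25        24.7788       123.8939
  6       531.25       402.1377     2,412.8260
  Σ                    538.3739     2,808.9022
P = 538.3739; Macaulay duration = 2,808.9022 / 538.3739 = 5.21738 years.
Modified duration = D_Mac / (1 + y) = 5.21738 / 1.0475 = 4.98079 years.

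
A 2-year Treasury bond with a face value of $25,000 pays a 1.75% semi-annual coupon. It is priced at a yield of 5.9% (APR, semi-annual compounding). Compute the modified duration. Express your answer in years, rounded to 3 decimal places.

Periodic yield y = 0.0295. First find Macaulay duration:
  t   CF        PV=CF/(1+0.0295)^t    t·PV
  1       218.75       212.4818       212.4818
  2       218.75       206.3932       412.7864
  3       218.75       200.4791       601.4372
  4    25,218.75    22,450.0934    89,800.3737
  Σ                 23,069.4475    91,027.0790
P = 23,069.4475; Macaulay duration = 91,027.0790 / 23,069.4475 = 3.94578 half-year periods = 1.97289 years.
Modified duration = D_Mac / (1 + y) = 1.97289 / 1.0295 = 1.91636 years.

1.916 years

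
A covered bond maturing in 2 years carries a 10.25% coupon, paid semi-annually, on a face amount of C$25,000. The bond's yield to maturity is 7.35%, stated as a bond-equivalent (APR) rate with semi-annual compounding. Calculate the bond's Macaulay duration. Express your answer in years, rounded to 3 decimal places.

Periodic yield y = 0.03675. Discount each cash flow and weight by its period:
  t   CF        PV=CF/(1+0.03675)^t    t·PV
  1     1,281.25     1,235.8331     1,235.8331
  2     1,281.25     1,192.0262     2,384.0523
  3     1,281.25     1,149.7720     3,449.3161
  4    26,281.25    22,748.3468    90,993.3874
  Σ                 26,325.9782    98,062.5890
Price P = Σ PV = 26,325.9782.
Macaulay duration = Σ(t·PV) / P = 98,062.5890 / 26,325.9782 = 3.72494 half-year periods.
In years: 3.72494 / 2 = 1.86247 years.

1.862 years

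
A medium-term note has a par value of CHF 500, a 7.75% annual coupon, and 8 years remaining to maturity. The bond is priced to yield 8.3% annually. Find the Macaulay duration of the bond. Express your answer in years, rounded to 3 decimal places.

Periodic yield y = 0.083. Discount each cash flow and weight by its year:
  t   CF        PV=CF/(1+0.083)^t    t·PV
  1        38.75        35.7802        35.7802
  2        38.75        33.0381        66.0762
  3        38.75        30.5061        91.5182
  4        38.75        28.1681       112.6725
  5        38.75        26.0093       130.0467
  6        38.75        24.0160       144.0961
  7        38.75        22.1755       155.2282
  8       538.75       284.6818     2,277.4540
  Σ                    484.3751     3,012.8721
Price P = Σ PV = 484.3751.
Macaulay duration = Σ(t·PV) / P = 3,012.8721 / 484.3751 = 6.22012 years.

6.220 years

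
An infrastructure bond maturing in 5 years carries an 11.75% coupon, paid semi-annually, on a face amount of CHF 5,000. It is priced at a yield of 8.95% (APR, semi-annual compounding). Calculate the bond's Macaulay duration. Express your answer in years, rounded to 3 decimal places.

3.982 years

Periodic yield y = 0.04475. Discount each cash flow and weight by its period:
  t   CF        PV=CF/(1+0.04475)^t    t·PV
  1       293.75       281.1677       281.1677
  2       293.75       269.1244       538.2489
  3       293.75       257.5970       772.7909
  4       293.75       246.5633       986.2530
  5       293.75       236.0022     1,180.0108
  6       293.75       225.8934     1,355.3606
  7       293.75       216.2177     1,513.5238
  8       293.75       206.9564     1,655.6511
  9       293.75       198.0918     1,782.8260
  10    5,293.75     3,416.9579    34,169.5791
  Σ                  5,554.5717    44,235.4119
Price P = Σ PV = 5,554.5717.
Macaulay duration = Σ(t·PV) / P = 44,235.4119 / 5,554.5717 = 7.96378 half-year periods.
In years: 7.96378 / 2 = 3.98189 years.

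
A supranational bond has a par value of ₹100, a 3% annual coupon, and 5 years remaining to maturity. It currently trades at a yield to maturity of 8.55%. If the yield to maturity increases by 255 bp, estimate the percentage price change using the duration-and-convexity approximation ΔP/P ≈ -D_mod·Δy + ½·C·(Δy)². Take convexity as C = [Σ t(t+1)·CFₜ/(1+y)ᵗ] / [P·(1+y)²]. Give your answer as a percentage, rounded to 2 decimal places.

-10.22%

With y = 0.0855:
  t   CF        PV=CF/(1+0.0855)^t    t·PV        t(t+1)·PV
  1         3.00         2.7637         2.7637           5.5274
  2         3.00         2.5460         5.0920          15.2761
  3         3.00         2.3455         7.0364          28.1458
  4         3.00         2.1607         8.6429          43.2147
  5       103.00        68.3421       341.7103       2,050.2619
  Σ                     78.1580       365.2454       2,142.4259
P = 78.1580; D_Mac = 4.67317 yrs; D_mod = 4.30508 yrs; C = 23.26337.
Duration effect: -4.30508 × (+0.0255) = -0.109780
Convexity effect: 0.5 × 23.26337 × (0.0255)² = +0.0075635
ΔP/P ≈ -0.109780 + 0.0075635 = -0.102216 = -10.2216%.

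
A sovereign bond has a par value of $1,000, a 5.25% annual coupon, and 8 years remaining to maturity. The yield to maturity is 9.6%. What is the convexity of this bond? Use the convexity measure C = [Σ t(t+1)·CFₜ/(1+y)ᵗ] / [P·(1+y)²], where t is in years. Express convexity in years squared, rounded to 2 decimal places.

With y = 0.096:
  t   CF        PV=CF/(1+0.096)^t    t·PV        t(t+1)·PV
  1        52.50        47.9015        47.9015          95.8029
  2        52.50        43.7057        87.4114         262.2343
  3        52.50        39.8775       119.6324         478.5297
  4        52.50        36.3846       145.5382         727.6911
  5        52.50        33.1976       165.9879         995.9276
  6        52.50        30.2898       181.7386       1,272.1703
  7        52.50        27.6367       193.4566       1,547.6525
  8     1,052.50       505.5192     4,044.1538      36,397.3838
  Σ                    764.5124     4,985.8204      41,777.3923
P = 764.5124.
Convexity = Σ t(t+1)·PV / [P·(1+y)²] = 41,777.3923 / (764.5124 × 1.201216) = 45.49207.

45.49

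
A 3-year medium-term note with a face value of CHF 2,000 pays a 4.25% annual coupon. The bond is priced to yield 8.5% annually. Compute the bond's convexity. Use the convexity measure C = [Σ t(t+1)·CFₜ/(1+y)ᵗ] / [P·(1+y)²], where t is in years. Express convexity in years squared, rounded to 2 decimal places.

With y = 0.085:
  t   CF        PV=CF/(1+0.085)^t    t·PV        t(t+1)·PV
  1        85.00        78.3410        78.3410         156.6820
  2        85.00        72.2037       144.4074         433.2222
  3     2,085.00     1,632.3634     4,897.0902      19,588.3606
  Σ                  1,782.9081     5,119.8386      20,178.2648
P = 1,782.9081.
Convexity = Σ t(t+1)·PV / [P·(1+y)²] = 20,178.2648 / (1,782.9081 × 1.177225) = 9.61381.

9.61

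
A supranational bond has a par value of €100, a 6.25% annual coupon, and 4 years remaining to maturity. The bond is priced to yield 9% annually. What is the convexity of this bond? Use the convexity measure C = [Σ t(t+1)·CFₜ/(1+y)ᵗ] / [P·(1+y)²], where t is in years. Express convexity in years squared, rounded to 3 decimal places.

With y = 0.09:
  t   CF        PV=CF/(1+0.09)^t    t·PV        t(t+1)·PV
  1         6.25         5.7339         5.7339          11.4679
  2         6.25         5.2605        10.5210          31.5630
  3         6.25         4.8261        14.4784          57.9138
  4       106.25        75.2702       301.0807       1,505.4036
  Σ                     91.0908       331.8141       1,606.3482
P = 91.0908.
Convexity = Σ t(t+1)·PV / [P·(1+y)²] = 1,606.3482 / (91.0908 × 1.188100) = 14.84268.

14.843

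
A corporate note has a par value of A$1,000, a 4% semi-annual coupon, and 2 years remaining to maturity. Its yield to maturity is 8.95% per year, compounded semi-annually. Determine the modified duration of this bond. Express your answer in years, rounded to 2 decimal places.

1.86 years

Periodic yield y = 0.04475. First find Macaulay duration:
  t   CF        PV=CF/(1+0.04475)^t    t·PV
  1        20.00        19.1433        19.1433
  2        20.00        18.3234        36.6467
  3        20.00        17.5385        52.6155
  4     1,020.00       856.1516     3,424.6062
  Σ                    911.1568     3,533.0119
P = 911.1568; Macaulay duration = 3,533.0119 / 911.1568 = 3.87750 half-year periods = 1.93875 years.
Modified duration = D_Mac / (1 + y) = 1.93875 / 1.04475 = 1.85571 years.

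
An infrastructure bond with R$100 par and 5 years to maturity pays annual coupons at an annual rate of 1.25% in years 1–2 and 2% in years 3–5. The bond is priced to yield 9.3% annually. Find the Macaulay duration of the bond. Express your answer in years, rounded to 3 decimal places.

4.827 years

Periodic yield y = 0.093. Discount each cash flow and weight by its year:
  t   CF        PV=CF/(1+0.093)^t    t·PV
  1         1.25         1.1436         1.1436
  2         1.25         1.0463         2.0927
  3         2.00         1.5317         4.5951
  4         2.00         1.4014         5.6054
  5       102.00        65.3882       326.9410
  Σ                     70.5112       340.3778
Price P = Σ PV = 70.5112.
Macaulay duration = Σ(t·PV) / P = 340.3778 / 70.5112 = 4.82729 years.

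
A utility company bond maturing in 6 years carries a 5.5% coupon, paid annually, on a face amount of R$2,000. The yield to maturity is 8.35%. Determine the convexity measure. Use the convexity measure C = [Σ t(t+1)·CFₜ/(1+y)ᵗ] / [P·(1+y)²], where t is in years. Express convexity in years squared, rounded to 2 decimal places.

29.57

With y = 0.0835:
  t   CF        PV=CF/(1+0.0835)^t    t·PV        t(t+1)·PV
  1       110.00       101.5228       101.5228         203.0457
  2       110.00        93.6990       187.3980         562.1939
  3       110.00        86.4781       259.4342       1,037.7367
  4       110.00        79.8136       319.2545       1,596.2724
  5       110.00        73.6628       368.3139       2,209.8834
  6     2,110.00     1,304.0942     7,824.5652      54,771.9561
  Σ                  1,739.2705     9,060.4885      60,381.0883
P = 1,739.2705.
Convexity = Σ t(t+1)·PV / [P·(1+y)²] = 60,381.0883 / (1,739.2705 × 1.173972) = 29.57168.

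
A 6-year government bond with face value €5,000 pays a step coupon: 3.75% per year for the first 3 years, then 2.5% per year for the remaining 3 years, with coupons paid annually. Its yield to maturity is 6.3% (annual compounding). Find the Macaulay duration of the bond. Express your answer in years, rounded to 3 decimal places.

5.457 years

Periodic yield y = 0.063. Discount each cash flow and weight by its year:
  t   CF        PV=CF/(1+0.063)^t    t·PV
  1       187.50       176.3876       176.3876
  2       187.50       165.9338       331.8675
  3       187.50       156.0995       468.2985
  4       125.00        97.8987       391.5948
  5       125.00        92.0966       460.4831
  6     5,125.00     3,552.1744    21,313.0465
  Σ                  4,240.5906    23,141.6780
Price P = Σ PV = 4,240.5906.
Macaulay duration = Σ(t·PV) / P = 23,141.6780 / 4,240.5906 = 5.45718 years.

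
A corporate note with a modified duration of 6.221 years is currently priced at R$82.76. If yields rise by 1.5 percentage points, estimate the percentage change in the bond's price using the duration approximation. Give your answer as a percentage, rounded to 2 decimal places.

Duration approximation: ΔP/P ≈ -D_mod · Δy = -6.221 × (+0.015) = -0.093315.
As a percentage: -9.3315%.

-9.33%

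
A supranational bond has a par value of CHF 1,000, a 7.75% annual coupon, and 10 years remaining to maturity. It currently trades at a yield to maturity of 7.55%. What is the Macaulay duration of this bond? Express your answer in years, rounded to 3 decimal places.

Periodic yield y = 0.0755. Discount each cash flow and weight by its year:
  t   CF        PV=CF/(1+0.0755)^t    t·PV
  1        77.50        72.0595        72.0595
  2        77.50        67.0009       134.0019
  3        77.50        62.2975       186.8924
  4        77.50        57.9242       231.6968
  5        77.50        53.8579       269.2896
  6        77.50        50.0771       300.4626
  7        77.50        46.5617       325.9319
  8        77.50        43.2931       346.3446
  9        77.50        40.2539       362.2851
  10    1,077.50       520.3711     5,203.7106
  Σ                  1,013.6969     7,432.6750
Price P = Σ PV = 1,013.6969.
Macaulay duration = Σ(t·PV) / P = 7,432.6750 / 1,013.6969 = 7.33225 years.

7.332 years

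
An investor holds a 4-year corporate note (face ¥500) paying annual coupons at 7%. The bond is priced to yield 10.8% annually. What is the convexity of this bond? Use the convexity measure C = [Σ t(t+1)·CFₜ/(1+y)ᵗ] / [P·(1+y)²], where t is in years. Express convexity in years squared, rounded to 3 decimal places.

With y = 0.108:
  t   CF        PV=CF/(1+0.108)^t    t·PV        t(t+1)·PV
  1        35.00        31.5884        31.5884          63.1769
  2        35.00        28.5094        57.0189         171.0566
  3        35.00        25.7305        77.1916         308.7664
  4       535.00       354.9725     1,419.8901       7,099.4505
  Σ                    440.8009     1,585.6890       7,642.4504
P = 440.8009.
Convexity = Σ t(t+1)·PV / [P·(1+y)²] = 7,642.4504 / (440.8009 × 1.227664) = 14.12247.

14.122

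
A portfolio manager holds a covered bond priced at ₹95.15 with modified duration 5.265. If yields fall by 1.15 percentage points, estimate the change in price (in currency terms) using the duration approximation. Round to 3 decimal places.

+₹5.761

Duration approximation: ΔP/P ≈ -D_mod · Δy = -5.265 × (-0.0115) = +0.0605475.
ΔP ≈ 95.15 × (+0.0605475) = +5.761094625.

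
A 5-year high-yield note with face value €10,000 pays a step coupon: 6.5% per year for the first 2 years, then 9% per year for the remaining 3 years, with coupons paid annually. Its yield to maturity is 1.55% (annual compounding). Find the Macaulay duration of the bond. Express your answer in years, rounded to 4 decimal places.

4.4631 years

Periodic yield y = 0.0155. Discount each cash flow and weight by its year:
  t   CF        PV=CF/(1+0.0155)^t    t·PV
  1       650.00       640.0788       640.0788
  2       650.00       630.3090     1,260.6180
  3       900.00       859.4146     2,578.2438
  4       900.00       846.2970     3,385.1880
  5    10,900.00    10,093.1531    50,465.7653
  Σ                 13,069.2524    58,329.8938
Price P = Σ PV = 13,069.2524.
Macaulay duration = Σ(t·PV) / P = 58,329.8938 / 13,069.2524 = 4.46314 years.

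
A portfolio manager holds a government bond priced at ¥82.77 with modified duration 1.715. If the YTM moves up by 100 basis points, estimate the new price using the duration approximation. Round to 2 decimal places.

¥81.35

Duration approximation: ΔP/P ≈ -D_mod · Δy = -1.715 × (+0.01) = -0.017150.
New price ≈ 82.77 × (1 - 0.017150) = 81.3504945.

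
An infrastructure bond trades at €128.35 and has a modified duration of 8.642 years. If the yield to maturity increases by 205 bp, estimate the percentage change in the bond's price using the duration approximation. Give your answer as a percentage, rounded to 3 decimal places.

-17.716%

Duration approximation: ΔP/P ≈ -D_mod · Δy = -8.642 × (+0.0205) = -0.177161.
As a percentage: -17.7161%.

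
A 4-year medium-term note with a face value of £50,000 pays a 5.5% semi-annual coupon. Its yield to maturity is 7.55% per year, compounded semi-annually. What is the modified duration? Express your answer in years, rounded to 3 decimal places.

Periodic yield y = 0.03775. First find Macaulay duration:
  t   CF        PV=CF/(1+0.03775)^t    t·PV
  1     1,375.00     1,324.9819     1,324.9819
  2     1,375.00     1,276.7834     2,553.5667
  3     1,375.00     1,230.3381     3,691.0143
  4     1,375.00     1,185.5824     4,742.3295
  5     1,375.00     1,142.4547     5,712.2735
  6     1,375.00     1,100.8959     6,605.3753
  7     1,375.00     1,060.8488     7,425.9418
  8    51,375.00    38,195.2976   305,562.3810
  Σ                 46,517.1828   337,617.8640
P = 46,517.1828; Macaulay duration = 337,617.8640 / 46,517.1828 = 7.25792 half-year periods = 3.62896 years.
Modified duration = D_Mac / (1 + y) = 3.62896 / 1.03775 = 3.49695 years.

3.497 years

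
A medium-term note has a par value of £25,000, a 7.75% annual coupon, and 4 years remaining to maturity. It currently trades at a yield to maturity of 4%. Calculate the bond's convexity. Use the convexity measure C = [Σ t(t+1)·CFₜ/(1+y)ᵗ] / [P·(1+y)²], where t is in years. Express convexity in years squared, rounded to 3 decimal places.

With y = 0.04:
  t   CF        PV=CF/(1+0.04)^t    t·PV        t(t+1)·PV
  1     1,937.50     1,862.9808     1,862.9808       3,725.9615
  2     1,937.50     1,791.3277     3,582.6553      10,747.9660
  3     1,937.50     1,722.4304     5,167.2913      20,669.1653
  4    26,937.50    23,026.2879    92,105.1516     460,525.7579
  Σ                 28,403.0268   102,718.0790     495,668.8508
P = 28,403.0268.
Convexity = Σ t(t+1)·PV / [P·(1+y)²] = 495,668.8508 / (28,403.0268 × 1.081600) = 16.13468.

16.135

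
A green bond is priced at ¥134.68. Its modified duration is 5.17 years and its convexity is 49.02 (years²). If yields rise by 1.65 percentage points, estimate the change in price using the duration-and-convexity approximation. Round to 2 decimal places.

Duration effect: -D_mod·Δy = -5.17 × (+0.0165) = -0.085305
Convexity effect: ½·C·(Δy)² = 0.5 × 49.02 × (0.0165)² = +0.0066728475
ΔP/P ≈ -0.085305 + 0.0066728475 = -0.0786321525
ΔP ≈ 134.68 × (-0.0786321525) = -10.5901782987.

-¥10.59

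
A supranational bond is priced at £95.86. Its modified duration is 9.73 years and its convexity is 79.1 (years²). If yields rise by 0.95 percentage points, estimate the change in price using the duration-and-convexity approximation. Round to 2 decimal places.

-£8.52

Duration effect: -D_mod·Δy = -9.73 × (+0.0095) = -0.092435
Convexity effect: ½·C·(Δy)² = 0.5 × 79.1 × (0.0095)² = +0.0035693875
ΔP/P ≈ -0.092435 + 0.0035693875 = -0.0888656125
ΔP ≈ 95.86 × (-0.0888656125) = -8.51865761425.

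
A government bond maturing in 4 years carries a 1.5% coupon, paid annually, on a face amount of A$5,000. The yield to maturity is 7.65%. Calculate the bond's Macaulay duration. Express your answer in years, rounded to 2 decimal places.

Periodic yield y = 0.0765. Discount each cash flow and weight by its year:
  t   CF        PV=CF/(1+0.0765)^t    t·PV
  1        75.00        69.6702        69.6702
  2        75.00        64.7192       129.4384
  3        75.00        60.1200       180.3601
  4     5,075.00     3,779.0263    15,116.1050
  Σ                  3,973.5357    15,495.5738
Price P = Σ PV = 3,973.5357.
Macaulay duration = Σ(t·PV) / P = 15,495.5738 / 3,973.5357 = 3.89969 years.

3.90 years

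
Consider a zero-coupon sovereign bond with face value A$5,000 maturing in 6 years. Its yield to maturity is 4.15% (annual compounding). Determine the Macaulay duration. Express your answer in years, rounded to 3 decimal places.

6.000 years

A zero-coupon bond has a single cash flow at maturity, so its Macaulay duration equals its maturity: 6 years.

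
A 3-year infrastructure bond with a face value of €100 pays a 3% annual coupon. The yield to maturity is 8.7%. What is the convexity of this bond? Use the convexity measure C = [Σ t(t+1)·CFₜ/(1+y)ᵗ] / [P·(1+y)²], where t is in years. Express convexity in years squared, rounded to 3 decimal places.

9.732

With y = 0.087:
  t   CF        PV=CF/(1+0.087)^t    t·PV        t(t+1)·PV
  1         3.00         2.7599         2.7599           5.5198
  2         3.00         2.5390         5.0780          15.2340
  3       103.00        80.1952       240.5857         962.3429
  Σ                     85.4941       248.4236         983.0966
P = 85.4941.
Convexity = Σ t(t+1)·PV / [P·(1+y)²] = 983.0966 / (85.4941 × 1.181569) = 9.73197.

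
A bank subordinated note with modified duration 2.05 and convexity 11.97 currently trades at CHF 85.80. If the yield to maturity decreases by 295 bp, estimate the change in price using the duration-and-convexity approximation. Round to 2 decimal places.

+CHF 5.64

Duration effect: -D_mod·Δy = -2.05 × (-0.0295) = +0.060475
Convexity effect: ½·C·(Δy)² = 0.5 × 11.97 × (-0.0295)² = +0.00520844625
ΔP/P ≈ +0.060475 + 0.00520844625 = +0.06568344625
ΔP ≈ 85.80 × (+0.06568344625) = +5.63563968825.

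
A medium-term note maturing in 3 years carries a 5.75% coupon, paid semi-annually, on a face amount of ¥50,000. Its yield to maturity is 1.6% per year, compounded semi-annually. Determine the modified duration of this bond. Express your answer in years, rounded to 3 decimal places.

2.789 years

Periodic yield y = 0.008. First find Macaulay duration:
  t   CF        PV=CF/(1+0.008)^t    t·PV
  1     1,437.50     1,426.0913     1,426.0913
  2     1,437.50     1,414.7731     2,829.5462
  3     1,437.50     1,403.5447     4,210.6342
  4     1,437.50     1,392.4055     5,569.6219
  5     1,437.50     1,381.3546     6,906.7732
  6    51,437.50    49,036.1833   294,217.0999
  Σ                 56,054.3525   315,159.7667
P = 56,054.3525; Macaulay duration = 315,159.7667 / 56,054.3525 = 5.62240 half-year periods = 2.81120 years.
Modified duration = D_Mac / (1 + y) = 2.81120 / 1.008 = 2.78889 years.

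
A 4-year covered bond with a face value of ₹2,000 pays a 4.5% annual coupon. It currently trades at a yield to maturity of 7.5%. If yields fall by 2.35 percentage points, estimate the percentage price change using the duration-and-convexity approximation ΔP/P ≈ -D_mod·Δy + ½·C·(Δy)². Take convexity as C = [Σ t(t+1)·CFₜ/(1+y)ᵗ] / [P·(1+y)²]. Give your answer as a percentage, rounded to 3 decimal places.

+8.597%

With y = 0.075:
  t   CF        PV=CF/(1+0.075)^t    t·PV        t(t+1)·PV
  1        90.00        83.7209        83.7209         167.4419
  2        90.00        77.8799       155.7599         467.2796
  3        90.00        72.4465       217.3394         869.3574
  4     2,090.00     1,564.9931     6,259.9724      31,299.8621
  Σ                  1,799.0404     6,716.7926      32,803.9410
P = 1,799.0404; D_Mac = 3.73354 yrs; D_mod = 3.47306 yrs; C = 15.77859.
Duration effect: -3.47306 × (-0.0235) = +0.081617
Convexity effect: 0.5 × 15.77859 × (-0.0235)² = +0.0043569
ΔP/P ≈ +0.081617 + 0.0043569 = +0.085974 = +8.5974%.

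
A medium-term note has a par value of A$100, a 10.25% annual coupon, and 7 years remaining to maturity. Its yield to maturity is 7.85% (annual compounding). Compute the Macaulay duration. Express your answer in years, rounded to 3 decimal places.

Periodic yield y = 0.0785. Discount each cash flow and weight by its year:
  t   CF        PV=CF/(1+0.0785)^t    t·PV
  1        10.25         9.5039         9.5039
  2        10.25         8.8122        17.6244
  3        10.25         8.1708        24.5123
  4        10.25         7.5761        30.3042
  5        10.25         7.0246        35.1231
  6        10.25         6.5133        39.0800
  7       110.25        64.9587       454.7111
  Σ                    112.5596       610.8591
Price P = Σ PV = 112.5596.
Macaulay duration = Σ(t·PV) / P = 610.8591 / 112.5596 = 5.42698 years.

5.427 years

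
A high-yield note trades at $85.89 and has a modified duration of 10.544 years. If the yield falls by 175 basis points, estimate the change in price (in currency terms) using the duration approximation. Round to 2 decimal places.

+$15.85

Duration approximation: ΔP/P ≈ -D_mod · Δy = -10.544 × (-0.0175) = +0.184520.
ΔP ≈ 85.89 × (+0.184520) = +15.8484228.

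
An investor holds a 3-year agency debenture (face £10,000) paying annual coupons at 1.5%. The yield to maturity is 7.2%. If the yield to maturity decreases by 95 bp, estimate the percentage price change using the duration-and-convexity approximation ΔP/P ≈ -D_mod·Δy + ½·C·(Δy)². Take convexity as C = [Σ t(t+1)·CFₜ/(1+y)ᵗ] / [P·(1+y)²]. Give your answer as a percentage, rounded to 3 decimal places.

+2.662%

With y = 0.072:
  t   CF        PV=CF/(1+0.072)^t    t·PV        t(t+1)·PV
  1       150.00       139.9254       139.9254         279.8507
  2       150.00       130.5274       261.0548         783.1644
  3    10,150.00     8,239.1363    24,717.4088      98,869.6353
  Σ                  8,509.5890    25,118.3890      99,932.6505
P = 8,509.5890; D_Mac = 2.95177 yrs; D_mod = 2.75352 yrs; C = 10.21902.
Duration effect: -2.75352 × (-0.0095) = +0.026158
Convexity effect: 0.5 × 10.21902 × (-0.0095)² = +0.0004611
ΔP/P ≈ +0.026158 + 0.0004611 = +0.026620 = +2.6620%.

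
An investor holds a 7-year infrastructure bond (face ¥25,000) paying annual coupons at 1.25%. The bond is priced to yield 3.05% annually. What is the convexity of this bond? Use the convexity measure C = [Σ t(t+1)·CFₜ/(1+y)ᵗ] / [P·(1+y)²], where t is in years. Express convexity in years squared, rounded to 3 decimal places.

With y = 0.0305:
  t   CF        PV=CF/(1+0.0305)^t    t·PV        t(t+1)·PV
  1       312.50       303.2508       303.2508         606.5017
  2       312.50       294.2754       588.5509       1,765.6527
  3       312.50       285.5657       856.6971       3,426.7883
  4       312.50       277.1137     1,108.4549       5,542.2745
  5       312.50       268.9119     1,344.5596       8,067.3574
  6       312.50       260.9529     1,565.7171      10,960.0197
  7    25,312.50    20,511.5778   143,581.0443   1,148,648.3545
  Σ                 22,201.6482   149,348.2747   1,179,016.9488
P = 22,201.6482.
Convexity = Σ t(t+1)·PV / [P·(1+y)²] = 1,179,016.9488 / (22,201.6482 × 1.061930) = 50.00793.

50.008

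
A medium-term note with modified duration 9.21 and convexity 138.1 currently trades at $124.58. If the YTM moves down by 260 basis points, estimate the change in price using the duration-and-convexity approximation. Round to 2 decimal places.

+$35.65

Duration effect: -D_mod·Δy = -9.21 × (-0.026) = +0.239460
Convexity effect: ½·C·(Δy)² = 0.5 × 138.1 × (-0.026)² = +0.0466778
ΔP/P ≈ +0.239460 + 0.0466778 = +0.2861378
ΔP ≈ 124.58 × (+0.2861378) = +35.647047124.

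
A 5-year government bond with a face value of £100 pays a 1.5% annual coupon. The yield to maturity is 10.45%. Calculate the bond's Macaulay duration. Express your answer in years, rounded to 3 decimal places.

Periodic yield y = 0.1045. Discount each cash flow and weight by its year:
  t   CF        PV=CF/(1+0.1045)^t    t·PV
  1         1.50         1.3581         1.3581
  2         1.50         1.2296         2.4592
  3         1.50         1.1133         3.3398
  4         1.50         1.0079         4.0317
  5       101.50        61.7501       308.7503
  Σ                     66.4589       319.9391
Price P = Σ PV = 66.4589.
Macaulay duration = Σ(t·PV) / P = 319.9391 / 66.4589 = 4.81409 years.

4.814 years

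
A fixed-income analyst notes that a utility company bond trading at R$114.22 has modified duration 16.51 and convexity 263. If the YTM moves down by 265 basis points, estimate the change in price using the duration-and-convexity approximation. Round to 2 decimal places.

+R$60.52

Duration effect: -D_mod·Δy = -16.51 × (-0.0265) = +0.437515
Convexity effect: ½·C·(Δy)² = 0.5 × 263 × (-0.0265)² = +0.092345875
ΔP/P ≈ +0.437515 + 0.092345875 = +0.529860875
ΔP ≈ 114.22 × (+0.529860875) = +60.5207091425.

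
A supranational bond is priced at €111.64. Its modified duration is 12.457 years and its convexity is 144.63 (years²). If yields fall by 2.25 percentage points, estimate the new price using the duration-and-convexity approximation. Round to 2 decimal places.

Duration effect: -D_mod·Δy = -12.457 × (-0.0225) = +0.2802825
Convexity effect: ½·C·(Δy)² = 0.5 × 144.63 × (-0.0225)² = +0.03660946875
ΔP/P ≈ +0.2802825 + 0.03660946875 = +0.31689196875
New price ≈ 111.64 × (1 + 0.31689196875) = 147.01781939125.

€147.02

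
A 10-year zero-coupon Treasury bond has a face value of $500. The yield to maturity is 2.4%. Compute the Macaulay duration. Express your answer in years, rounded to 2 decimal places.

10.00 years

A zero-coupon bond has a single cash flow at maturity, so its Macaulay duration equals its maturity: 10 years.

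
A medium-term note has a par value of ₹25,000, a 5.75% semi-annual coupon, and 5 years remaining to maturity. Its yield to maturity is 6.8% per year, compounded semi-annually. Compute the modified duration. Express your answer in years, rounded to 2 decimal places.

4.26 years

Periodic yield y = 0.034. First find Macaulay duration:
  t   CF        PV=CF/(1+0.034)^t    t·PV
  1       718.75       695.1161       695.1161
  2       718.75       672.2592     1,344.5185
  3       718.75       650.1540     1,950.4620
  4       718.75       628.7756     2,515.1025
  5       718.75       608.1002     3,040.5011
  6       718.75       588.1047     3,528.6280
  7       718.75       568.7666     3,981.3662
  8       718.75       550.0644     4,400.5153
  9       718.75       531.9772     4,787.7947
  10   25,718.75    18,409.6050   184,096.0496
  Σ                 23,902.9230   210,340.0540
P = 23,902.9230; Macaulay duration = 210,340.0540 / 23,902.9230 = 8.79976 half-year periods = 4.39988 years.
Modified duration = D_Mac / (1 + y) = 4.39988 / 1.034 = 4.25520 years.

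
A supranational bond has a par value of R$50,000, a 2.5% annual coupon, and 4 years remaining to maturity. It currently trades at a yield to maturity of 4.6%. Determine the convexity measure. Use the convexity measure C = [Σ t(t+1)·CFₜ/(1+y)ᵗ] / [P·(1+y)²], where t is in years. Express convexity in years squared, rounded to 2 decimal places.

17.37

With y = 0.046:
  t   CF        PV=CF/(1+0.046)^t    t·PV        t(t+1)·PV
  1     1,250.00     1,195.0287     1,195.0287       2,390.0574
  2     1,250.00     1,142.4748     2,284.9497       6,854.8490
  3     1,250.00     1,092.2322     3,276.6965      13,106.7859
  4    51,250.00    42,812.1592   171,248.6368     856,243.1838
  Σ                 46,241.8949   178,005.3116     878,594.8761
P = 46,241.8949.
Convexity = Σ t(t+1)·PV / [P·(1+y)²] = 878,594.8761 / (46,241.8949 × 1.094116) = 17.36560.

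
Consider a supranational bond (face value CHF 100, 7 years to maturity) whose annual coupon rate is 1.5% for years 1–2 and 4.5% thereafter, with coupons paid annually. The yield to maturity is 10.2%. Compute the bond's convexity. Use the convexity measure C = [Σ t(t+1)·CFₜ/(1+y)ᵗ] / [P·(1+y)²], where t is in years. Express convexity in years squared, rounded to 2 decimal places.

39.99

With y = 0.102:
  t   CF        PV=CF/(1+0.102)^t    t·PV        t(t+1)·PV
  1         1.50         1.3612         1.3612           2.7223
  2         1.50         1.2352         2.4703           7.4110
  3         4.50         3.3625        10.0876          40.3505
  4         4.50         3.0513        12.2052          61.0262
  5         4.50         2.7689        13.8444          83.0665
  6         4.50         2.5126        15.0756         105.5291
  7       104.50        52.9475       370.6322       2,965.0577
  Σ                     67.2391       425.6766       3,265.1634
P = 67.2391.
Convexity = Σ t(t+1)·PV / [P·(1+y)²] = 3,265.1634 / (67.2391 × 1.214404) = 39.98708.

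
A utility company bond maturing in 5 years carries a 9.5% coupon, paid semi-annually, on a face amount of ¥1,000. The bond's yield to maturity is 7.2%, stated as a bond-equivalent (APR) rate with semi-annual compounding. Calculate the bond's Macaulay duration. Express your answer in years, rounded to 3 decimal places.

Periodic yield y = 0.036. Discount each cash flow and weight by its period:
  t   CF        PV=CF/(1+0.036)^t    t·PV
  1        47.50        45.8494        45.8494
  2        47.50        44.2562        88.5124
  3        47.50        42.7183       128.1550
  4        47.50        41.2339       164.9357
  5        47.50        39.8011       199.0054
  6        47.50        38.4180       230.5082
  7        47.50        37.0830       259.5813
  8        47.50        35.7944       286.3555
  9        47.50        34.5506       310.9556
  10    1,047.50       735.4556     7,354.5563
  Σ                  1,095.1607     9,068.4147
Price P = Σ PV = 1,095.1607.
Macaulay duration = Σ(t·PV) / P = 9,068.4147 / 1,095.1607 = 8.28044 half-year periods.
In years: 8.28044 / 2 = 4.14022 years.

4.140 years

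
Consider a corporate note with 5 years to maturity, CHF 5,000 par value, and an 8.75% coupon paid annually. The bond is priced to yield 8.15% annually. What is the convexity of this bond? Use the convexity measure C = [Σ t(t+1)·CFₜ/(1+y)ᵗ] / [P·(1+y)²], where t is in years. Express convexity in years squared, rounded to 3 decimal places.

With y = 0.0815:
  t   CF        PV=CF/(1+0.0815)^t    t·PV        t(t+1)·PV
  1       437.50       404.5307       404.5307         809.0615
  2       437.50       374.0460       748.0920       2,244.2760
  3       437.50       345.8585     1,037.5756       4,150.3023
  4       437.50       319.7952     1,279.1809       6,395.9043
  5     5,437.50     3,675.0788    18,375.3938     110,252.3629
  Σ                  5,119.3092    21,844.7730     123,851.9070
P = 5,119.3092.
Convexity = Σ t(t+1)·PV / [P·(1+y)²] = 123,851.9070 / (5,119.3092 × 1.169642) = 20.68418.

20.684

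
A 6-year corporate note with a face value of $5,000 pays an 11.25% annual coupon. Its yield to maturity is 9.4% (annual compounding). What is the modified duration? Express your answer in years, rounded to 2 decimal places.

4.32 years

Periodic yield y = 0.094. First find Macaulay duration:
  t   CF        PV=CF/(1+0.094)^t    t·PV
  1       562.50       514.1682       514.1682
  2       562.50       469.9892       939.9784
  3       562.50       429.6062     1,288.8187
  4       562.50       392.6931     1,570.7723
  5       562.50       358.9516     1,794.7581
  6     5,562.50     3,244.6368    19,467.8209
  Σ                  5,410.0451    25,576.3166
P = 5,410.0451; Macaulay duration = 25,576.3166 / 5,410.0451 = 4.72756 years.
Modified duration = D_Mac / (1 + y) = 4.72756 / 1.094 = 4.32135 years.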